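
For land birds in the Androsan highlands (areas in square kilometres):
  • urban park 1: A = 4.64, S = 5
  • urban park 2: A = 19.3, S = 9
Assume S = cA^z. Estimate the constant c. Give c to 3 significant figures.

z = ln(S₂/S₁) / ln(A₂/A₁) = ln(9/5) / ln(19.3/4.64) = 0.5878 / 1.4254 = 0.4124
c = S₁ / A₁^z = 5 / 4.64^0.4124 = 5 / 1.883 = 2.655

2.66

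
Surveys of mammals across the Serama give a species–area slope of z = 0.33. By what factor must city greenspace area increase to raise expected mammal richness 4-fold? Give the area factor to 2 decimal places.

(A₂/A₁)^0.33 = 4, so A₂/A₁ = 4^(1/0.33) = 4^3.03
ln(A₂/A₁) = ln 4 / 0.33 = 1.3863 / 0.33 = 4.2009
A₂/A₁ = e^4.2009 ≈ 66.75

66.75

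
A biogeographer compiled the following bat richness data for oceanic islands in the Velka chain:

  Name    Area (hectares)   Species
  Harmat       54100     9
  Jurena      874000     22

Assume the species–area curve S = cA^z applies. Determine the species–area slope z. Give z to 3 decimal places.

0.321

Taking logs: ln S = ln c + z ln A, so z = (ln S₂ − ln S₁)/(ln A₂ − ln A₁).
z = ln(22/9) / ln(874000/54100) = ln(2.444) / ln(16.16) = 0.8938 / 2.7822 = 0.3213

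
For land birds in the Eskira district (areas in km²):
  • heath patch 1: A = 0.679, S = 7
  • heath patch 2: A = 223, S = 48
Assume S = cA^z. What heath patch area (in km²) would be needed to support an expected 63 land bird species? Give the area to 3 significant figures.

z = ln(48/7) / ln(223/0.679) = 1.9253 / 5.7943 = 0.3323
c = 7 / 0.679^0.3323 = 7 / 0.8793 = 7.961
A = (63/7.961)^(1/0.3323) ⇒ ln A = ln(7.914)/0.3323 = 6.2256
A = e^6.2256 ≈ 505.5 km²

506 km²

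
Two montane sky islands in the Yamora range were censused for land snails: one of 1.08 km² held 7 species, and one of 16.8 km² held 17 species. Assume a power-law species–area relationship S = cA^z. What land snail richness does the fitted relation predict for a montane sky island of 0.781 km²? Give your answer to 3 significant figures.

z = ln(17/7) / ln(16.8/1.08) = 0.8873 / 2.7444 = 0.3233
c = 7 / 1.08^0.3233 = 7 / 1.025 = 6.828
S₃ = 6.828 × 0.781^0.3233 = 6.828 × 0.9232 ≈ 6.304

6.30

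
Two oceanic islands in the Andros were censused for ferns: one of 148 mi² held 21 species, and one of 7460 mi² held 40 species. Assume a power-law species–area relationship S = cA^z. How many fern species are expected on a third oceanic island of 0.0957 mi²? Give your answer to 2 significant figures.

6.3

z = ln(40/21) / ln(7460/148) = 0.6444 / 3.9201 = 0.1644
c = 21 / 148^0.1644 = 21 / 2.274 = 9.236
S₃ = 9.236 × 0.0957^0.1644 = 9.236 × 0.68 ≈ 6.28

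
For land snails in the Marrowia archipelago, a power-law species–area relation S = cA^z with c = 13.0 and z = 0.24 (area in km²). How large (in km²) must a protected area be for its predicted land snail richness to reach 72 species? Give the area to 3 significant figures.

72 = 13 × A^0.24  ⇒  A^0.24 = 72/13 = 5.538
ln A = ln(5.538) / 0.24 = 1.7117 / 0.24 = 7.1322
A = e^7.1322 ≈ 1252 km²

1250 km²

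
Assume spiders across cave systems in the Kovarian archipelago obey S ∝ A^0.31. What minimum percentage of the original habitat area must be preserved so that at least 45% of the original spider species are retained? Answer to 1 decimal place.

7.6%

Need (A_new/A_old)^0.31 = 0.45, so A_new/A_old = 0.45^(1/0.31) = 0.45^3.226
ln(A_new/A_old) = ln 0.45 / 0.31 = -0.7985 / 0.31 = -2.5758
A_new/A_old = e^-2.5758 ≈ 0.07609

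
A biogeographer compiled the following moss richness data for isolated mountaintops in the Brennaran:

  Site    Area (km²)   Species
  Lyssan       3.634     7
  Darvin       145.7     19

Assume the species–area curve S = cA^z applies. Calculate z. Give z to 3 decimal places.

0.271

Taking logs: ln S = ln c + z ln A, so z = (ln S₂ − ln S₁)/(ln A₂ − ln A₁).
z = ln(19/7) / ln(145.7/3.634) = ln(2.714) / ln(40.09) = 0.9985 / 3.6912 = 0.2705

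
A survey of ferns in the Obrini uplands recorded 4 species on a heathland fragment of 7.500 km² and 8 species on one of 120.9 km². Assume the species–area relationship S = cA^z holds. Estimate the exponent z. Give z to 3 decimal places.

Taking logs: ln S = ln c + z ln A, so z = (ln S₂ − ln S₁)/(ln A₂ − ln A₁).
z = ln(8/4) / ln(120.9/7.5) = ln(2) / ln(16.12) = 0.6931 / 2.7801 = 0.2493

0.249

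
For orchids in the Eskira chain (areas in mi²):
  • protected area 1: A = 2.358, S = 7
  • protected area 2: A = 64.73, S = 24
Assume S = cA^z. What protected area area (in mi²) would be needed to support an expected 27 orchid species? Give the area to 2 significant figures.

89 mi²

z = ln(24/7) / ln(64.73/2.358) = 1.2321 / 3.3124 = 0.3720
c = 7 / 2.358^0.3720 = 7 / 1.376 = 5.088
A = (27/5.088)^(1/0.3720) ⇒ ln A = ln(5.307)/0.3720 = 4.4869
A = e^4.4869 ≈ 88.84 mi²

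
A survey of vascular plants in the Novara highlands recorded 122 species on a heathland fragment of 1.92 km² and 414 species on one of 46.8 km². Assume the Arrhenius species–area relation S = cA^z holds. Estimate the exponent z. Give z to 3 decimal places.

0.383

Taking logs: ln S = ln c + z ln A, so z = (ln S₂ − ln S₁)/(ln A₂ − ln A₁).
z = ln(414/122) / ln(46.8/1.92) = ln(3.393) / ln(24.38) = 1.2218 / 3.1936 = 0.3826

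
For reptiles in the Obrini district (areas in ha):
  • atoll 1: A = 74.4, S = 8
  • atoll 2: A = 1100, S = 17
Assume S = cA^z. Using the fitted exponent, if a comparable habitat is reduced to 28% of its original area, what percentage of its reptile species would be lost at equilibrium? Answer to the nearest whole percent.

30%

z = ln(17/8) / ln(1100/74.4) = 0.7538 / 2.6936 = 0.2798
S_new/S_old = (A_new/A_old)^z = 0.28^0.2798 = exp(0.2798 × -1.2730) = 0.7003
Fraction lost = 1 − 0.7003 = 0.2997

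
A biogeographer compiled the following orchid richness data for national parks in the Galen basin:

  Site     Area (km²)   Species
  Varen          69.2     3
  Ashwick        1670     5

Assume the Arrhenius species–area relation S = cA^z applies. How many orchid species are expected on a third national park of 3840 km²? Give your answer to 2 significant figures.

5.7

z = ln(5/3) / ln(1670/69.2) = 0.5108 / 3.1836 = 0.1605
c = 3 / 69.2^0.1605 = 3 / 1.974 = 1.52
S₃ = 1.52 × 3840^0.1605 = 1.52 × 3.759 ≈ 5.715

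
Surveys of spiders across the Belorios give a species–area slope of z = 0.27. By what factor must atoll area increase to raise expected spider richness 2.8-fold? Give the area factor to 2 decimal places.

(A₂/A₁)^0.27 = 2.8, so A₂/A₁ = 2.8^(1/0.27) = 2.8^3.704
ln(A₂/A₁) = ln 2.8 / 0.27 = 1.0296 / 0.27 = 3.8134
A₂/A₁ = e^3.8134 ≈ 45.3

45.30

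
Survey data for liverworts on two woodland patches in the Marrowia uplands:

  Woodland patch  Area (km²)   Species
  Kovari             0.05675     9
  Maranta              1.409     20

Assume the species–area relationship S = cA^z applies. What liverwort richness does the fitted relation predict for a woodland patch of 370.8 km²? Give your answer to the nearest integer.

80

z = ln(20/9) / ln(1.409/0.05675) = 0.7985 / 3.2120 = 0.2486
c = 9 / 0.05675^0.2486 = 9 / 0.49 = 18.37
S₃ = 18.37 × 370.8^0.2486 = 18.37 × 4.352 ≈ 79.93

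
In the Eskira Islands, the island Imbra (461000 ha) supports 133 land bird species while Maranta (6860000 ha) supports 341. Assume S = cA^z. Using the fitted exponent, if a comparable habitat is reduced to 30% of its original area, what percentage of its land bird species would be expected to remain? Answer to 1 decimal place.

65.7%

z = ln(341/133) / ln(6860000/461000) = 0.9415 / 2.7001 = 0.3487
S_new/S_old = (A_new/A_old)^z = 0.3^0.3487 = exp(0.3487 × -1.2040) = 0.6572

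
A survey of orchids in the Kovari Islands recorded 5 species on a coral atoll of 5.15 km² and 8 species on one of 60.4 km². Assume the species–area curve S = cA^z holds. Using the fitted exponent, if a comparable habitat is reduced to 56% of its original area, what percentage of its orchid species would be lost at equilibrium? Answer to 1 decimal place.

10.5%

z = ln(8/5) / ln(60.4/5.15) = 0.4700 / 2.4620 = 0.1909
S_new/S_old = (A_new/A_old)^z = 0.56^0.1909 = exp(0.1909 × -0.5798) = 0.8952
Fraction lost = 1 − 0.8952 = 0.1048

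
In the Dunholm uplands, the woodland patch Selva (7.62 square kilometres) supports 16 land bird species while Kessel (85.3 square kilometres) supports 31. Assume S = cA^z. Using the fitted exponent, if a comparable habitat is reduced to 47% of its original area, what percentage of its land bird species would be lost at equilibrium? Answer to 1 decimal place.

18.7%

z = ln(31/16) / ln(85.3/7.62) = 0.6614 / 2.4154 = 0.2738
S_new/S_old = (A_new/A_old)^z = 0.47^0.2738 = exp(0.2738 × -0.7550) = 0.8132
Fraction lost = 1 − 0.8132 = 0.1868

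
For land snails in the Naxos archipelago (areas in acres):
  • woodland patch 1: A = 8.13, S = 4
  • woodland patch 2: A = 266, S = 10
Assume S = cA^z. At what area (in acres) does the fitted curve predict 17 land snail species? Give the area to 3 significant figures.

z = ln(10/4) / ln(266/8.13) = 0.9163 / 3.4879 = 0.2627
c = 4 / 8.13^0.2627 = 4 / 1.734 = 2.307
A = (17/2.307)^(1/0.2627) ⇒ ln A = ln(7.37)/0.2627 = 7.6034
A = e^7.6034 ≈ 2005 acres

2000 acres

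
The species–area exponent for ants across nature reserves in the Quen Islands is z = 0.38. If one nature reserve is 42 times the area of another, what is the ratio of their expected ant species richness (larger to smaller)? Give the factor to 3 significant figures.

S₂/S₁ = (A₂/A₁)^z = 42^0.38
ln(S₂/S₁) = 0.38 × ln 42 = 0.38 × 3.7377 = 1.4203
S₂/S₁ = e^1.4203 ≈ 4.138

4.14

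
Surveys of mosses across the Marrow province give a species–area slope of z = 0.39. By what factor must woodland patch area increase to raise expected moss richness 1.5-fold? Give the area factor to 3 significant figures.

(A₂/A₁)^0.39 = 1.5, so A₂/A₁ = 1.5^(1/0.39) = 1.5^2.564
ln(A₂/A₁) = ln 1.5 / 0.39 = 0.4055 / 0.39 = 1.0397
A₂/A₁ = e^1.0397 ≈ 2.828

2.83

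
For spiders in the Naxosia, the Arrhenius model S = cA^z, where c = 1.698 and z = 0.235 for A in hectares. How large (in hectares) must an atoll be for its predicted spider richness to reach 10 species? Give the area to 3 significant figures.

10 = 1.698 × A^0.235  ⇒  A^0.235 = 10/1.698 = 5.889
ln A = ln(5.889) / 0.235 = 1.7731 / 0.235 = 7.5453
A = e^7.5453 ≈ 1892 hectares

1890 hectares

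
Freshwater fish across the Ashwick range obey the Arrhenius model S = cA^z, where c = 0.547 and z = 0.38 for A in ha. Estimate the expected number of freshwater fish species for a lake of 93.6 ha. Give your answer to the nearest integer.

S = 0.547 × 93.6^0.38
ln S = ln 0.547 + 0.38 × ln 93.6 = -0.6033 + 0.38 × 4.5390 = 1.1215
S = e^1.1215 ≈ 3.07

3 species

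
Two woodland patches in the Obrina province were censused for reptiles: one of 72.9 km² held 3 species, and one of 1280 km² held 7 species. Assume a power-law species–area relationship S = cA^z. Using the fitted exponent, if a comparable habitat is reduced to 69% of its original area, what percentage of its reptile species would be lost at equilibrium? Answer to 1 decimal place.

10.4%

z = ln(7/3) / ln(1280/72.9) = 0.8473 / 2.8655 = 0.2957
S_new/S_old = (A_new/A_old)^z = 0.69^0.2957 = exp(0.2957 × -0.3711) = 0.8961
Fraction lost = 1 − 0.8961 = 0.1039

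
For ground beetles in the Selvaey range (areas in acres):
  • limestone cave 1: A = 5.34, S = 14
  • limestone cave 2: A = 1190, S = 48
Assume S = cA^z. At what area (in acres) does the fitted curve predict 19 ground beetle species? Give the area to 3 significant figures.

20.4 acres

z = ln(48/14) / ln(1190/5.34) = 1.2321 / 5.4065 = 0.2279
c = 14 / 5.34^0.2279 = 14 / 1.465 = 9.557
A = (19/9.557)^(1/0.2279) ⇒ ln A = ln(1.988)/0.2279 = 3.0152
A = e^3.0152 ≈ 20.39 acres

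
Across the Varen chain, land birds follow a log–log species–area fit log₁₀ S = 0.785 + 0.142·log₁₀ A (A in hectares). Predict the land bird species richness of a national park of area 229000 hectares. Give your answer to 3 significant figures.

S = 6.095 × 229000^0.142
ln S = ln 6.095 + 0.142 × ln 229000 = 1.8075 + 0.142 × 12.3415 = 3.5600
S = e^3.5600 ≈ 35.16

35.2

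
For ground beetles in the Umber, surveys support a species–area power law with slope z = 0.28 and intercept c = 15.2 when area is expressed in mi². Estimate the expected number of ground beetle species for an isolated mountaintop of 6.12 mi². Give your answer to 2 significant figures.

S = 15.2 × 6.12^0.28 = 15.2 × 1.661 ≈ 25.24

25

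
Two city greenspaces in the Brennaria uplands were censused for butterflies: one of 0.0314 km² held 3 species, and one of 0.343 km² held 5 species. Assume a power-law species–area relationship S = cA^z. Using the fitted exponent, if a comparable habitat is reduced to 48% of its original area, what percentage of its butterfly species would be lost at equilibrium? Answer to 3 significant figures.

z = ln(5/3) / ln(0.343/0.0314) = 0.5108 / 2.3909 = 0.2137
S_new/S_old = (A_new/A_old)^z = 0.48^0.2137 = exp(0.2137 × -0.7340) = 0.8549
Fraction lost = 1 − 0.8549 = 0.1451

14.5%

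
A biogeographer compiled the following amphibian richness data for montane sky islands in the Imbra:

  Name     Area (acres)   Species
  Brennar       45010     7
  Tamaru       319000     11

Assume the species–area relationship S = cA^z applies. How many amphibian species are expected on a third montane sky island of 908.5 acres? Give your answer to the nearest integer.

3

z = ln(11/7) / ln(319000/45010) = 0.4520 / 1.9583 = 0.2308
c = 7 / 45010^0.2308 = 7 / 11.86 = 0.5903
S₃ = 0.5903 × 908.5^0.2308 = 0.5903 × 4.817 ≈ 2.844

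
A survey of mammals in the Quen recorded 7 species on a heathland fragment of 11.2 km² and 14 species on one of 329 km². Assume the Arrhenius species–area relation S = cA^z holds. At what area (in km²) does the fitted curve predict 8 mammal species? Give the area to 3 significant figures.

z = ln(14/7) / ln(329/11.2) = 0.6931 / 3.3801 = 0.2051
c = 7 / 11.2^0.2051 = 7 / 1.641 = 4.265
A = (8/4.265)^(1/0.2051) ⇒ ln A = ln(1.876)/0.2051 = 3.0671
A = e^3.0671 ≈ 21.48 km²

21.5 km²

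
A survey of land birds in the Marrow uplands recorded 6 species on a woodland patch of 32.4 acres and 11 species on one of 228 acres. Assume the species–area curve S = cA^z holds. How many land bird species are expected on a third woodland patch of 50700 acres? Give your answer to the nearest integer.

59

z = ln(11/6) / ln(228/32.4) = 0.6061 / 1.9512 = 0.3106
c = 6 / 32.4^0.3106 = 6 / 2.946 = 2.037
S₃ = 2.037 × 50700^0.3106 = 2.037 × 28.95 ≈ 58.95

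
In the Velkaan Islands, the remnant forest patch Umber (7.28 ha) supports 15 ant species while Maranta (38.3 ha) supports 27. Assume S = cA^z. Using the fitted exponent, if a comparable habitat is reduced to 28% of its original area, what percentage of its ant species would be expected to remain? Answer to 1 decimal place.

z = ln(27/15) / ln(38.3/7.28) = 0.5878 / 1.6603 = 0.3540
S_new/S_old = (A_new/A_old)^z = 0.28^0.3540 = exp(0.3540 × -1.2730) = 0.6372

63.7%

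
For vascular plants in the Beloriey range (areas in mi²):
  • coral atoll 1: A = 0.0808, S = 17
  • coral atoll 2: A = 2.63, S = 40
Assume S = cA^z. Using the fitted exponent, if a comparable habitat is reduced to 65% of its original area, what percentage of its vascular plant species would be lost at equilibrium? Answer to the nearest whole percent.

z = ln(40/17) / ln(2.63/0.0808) = 0.8557 / 3.4828 = 0.2457
S_new/S_old = (A_new/A_old)^z = 0.65^0.2457 = exp(0.2457 × -0.4308) = 0.8996
Fraction lost = 1 − 0.8996 = 0.1004

10%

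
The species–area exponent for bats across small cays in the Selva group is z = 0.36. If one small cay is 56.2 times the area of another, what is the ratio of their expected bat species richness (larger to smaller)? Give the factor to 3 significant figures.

S₂/S₁ = (A₂/A₁)^z = 56.2^0.36
ln(S₂/S₁) = 0.36 × ln 56.2 = 0.36 × 4.0289 = 1.4504
S₂/S₁ = e^1.4504 ≈ 4.265

4.26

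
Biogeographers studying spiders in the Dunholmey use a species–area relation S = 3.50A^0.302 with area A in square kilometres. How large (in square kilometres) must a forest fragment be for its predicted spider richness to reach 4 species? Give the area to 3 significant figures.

1.56 square kilometres

4 = 3.5 × A^0.302  ⇒  A^0.302 = 4/3.5 = 1.143
ln A = ln(1.143) / 0.302 = 0.1335 / 0.302 = 0.4422
A = e^0.4422 ≈ 1.556 square kilometres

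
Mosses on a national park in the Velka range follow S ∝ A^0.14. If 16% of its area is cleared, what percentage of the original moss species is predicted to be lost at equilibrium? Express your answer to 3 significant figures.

2.41%

S_new/S_old = (A_new/A_old)^z = 0.84^0.14
= exp(0.14 × ln 0.84) = exp(0.14 × -0.1744) = exp(-0.0244) ≈ 0.9759
Fraction lost = 1 − 0.9759 = 0.02411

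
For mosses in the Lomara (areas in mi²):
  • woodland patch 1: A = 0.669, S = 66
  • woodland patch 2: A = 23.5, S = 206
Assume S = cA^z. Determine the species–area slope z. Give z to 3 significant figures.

Taking logs: ln S = ln c + z ln A, so z = (ln S₂ − ln S₁)/(ln A₂ − ln A₁).
z = ln(206/66) / ln(23.5/0.669) = ln(3.121) / ln(35.13) = 1.1382 / 3.5590 = 0.3198

0.320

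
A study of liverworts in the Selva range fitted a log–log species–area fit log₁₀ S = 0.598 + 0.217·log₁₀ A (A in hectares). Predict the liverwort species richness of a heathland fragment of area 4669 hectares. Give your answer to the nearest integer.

S = 3.963 × 4669^0.217
ln S = ln 3.963 + 0.217 × ln 4669 = 1.3769 + 0.217 × 8.4487 = 3.2103
S = e^3.2103 ≈ 24.79

25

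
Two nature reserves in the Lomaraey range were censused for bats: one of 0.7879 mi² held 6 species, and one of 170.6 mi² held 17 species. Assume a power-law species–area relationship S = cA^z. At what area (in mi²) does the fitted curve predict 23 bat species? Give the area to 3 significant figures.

813 mi²

z = ln(17/6) / ln(170.6/0.7879) = 1.0415 / 5.3777 = 0.1937
c = 6 / 0.7879^0.1937 = 6 / 0.9549 = 6.283
A = (23/6.283)^(1/0.1937) ⇒ ln A = ln(3.66)/0.1937 = 6.7002
A = e^6.7002 ≈ 812.6 mi²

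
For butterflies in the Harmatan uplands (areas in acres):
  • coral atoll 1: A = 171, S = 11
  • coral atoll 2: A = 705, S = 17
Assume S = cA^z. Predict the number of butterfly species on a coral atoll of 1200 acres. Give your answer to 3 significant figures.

z = ln(17/11) / ln(705/171) = 0.4353 / 1.4165 = 0.3073
c = 11 / 171^0.3073 = 11 / 4.855 = 2.266
S₃ = 2.266 × 1200^0.3073 = 2.266 × 8.836 ≈ 20.02

20.0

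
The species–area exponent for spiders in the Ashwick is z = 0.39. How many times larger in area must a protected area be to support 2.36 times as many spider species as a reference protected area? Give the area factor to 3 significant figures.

(A₂/A₁)^0.39 = 2.36, so A₂/A₁ = 2.36^(1/0.39) = 2.36^2.564
ln(A₂/A₁) = ln 2.36 / 0.39 = 0.8587 / 0.39 = 2.2017
A₂/A₁ = e^2.2017 ≈ 9.04

9.04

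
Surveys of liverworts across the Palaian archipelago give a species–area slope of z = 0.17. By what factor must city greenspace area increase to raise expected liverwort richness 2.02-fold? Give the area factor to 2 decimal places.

(A₂/A₁)^0.17 = 2.02, so A₂/A₁ = 2.02^(1/0.17) = 2.02^5.882
ln(A₂/A₁) = ln 2.02 / 0.17 = 0.7031 / 0.17 = 4.1359
A₂/A₁ = e^4.1359 ≈ 62.54

62.54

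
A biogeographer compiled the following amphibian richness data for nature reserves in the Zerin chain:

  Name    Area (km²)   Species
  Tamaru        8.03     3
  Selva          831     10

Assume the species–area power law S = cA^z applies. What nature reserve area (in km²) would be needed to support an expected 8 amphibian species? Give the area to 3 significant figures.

z = ln(10/3) / ln(831/8.03) = 1.2040 / 4.6394 = 0.2595
c = 3 / 8.03^0.2595 = 3 / 1.717 = 1.747
A = (8/1.747)^(1/0.2595) ⇒ ln A = ln(4.579)/0.2595 = 5.8628
A = e^5.8628 ≈ 351.7 km²

352 km²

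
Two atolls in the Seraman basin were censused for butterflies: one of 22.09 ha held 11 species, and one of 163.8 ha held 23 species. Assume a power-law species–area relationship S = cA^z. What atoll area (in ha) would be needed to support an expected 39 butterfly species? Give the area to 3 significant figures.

z = ln(23/11) / ln(163.8/22.09) = 0.7376 / 2.0035 = 0.3682
c = 11 / 22.09^0.3682 = 11 / 3.125 = 3.52
A = (39/3.52)^(1/0.3682) ⇒ ln A = ln(11.08)/0.3682 = 6.5330
A = e^6.5330 ≈ 687.5 ha

687 ha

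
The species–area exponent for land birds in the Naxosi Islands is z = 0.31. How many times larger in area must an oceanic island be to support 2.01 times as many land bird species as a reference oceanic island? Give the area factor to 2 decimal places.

9.51

(A₂/A₁)^0.31 = 2.01, so A₂/A₁ = 2.01^(1/0.31) = 2.01^3.226
ln(A₂/A₁) = ln 2.01 / 0.31 = 0.6981 / 0.31 = 2.2520
A₂/A₁ = e^2.2520 ≈ 9.507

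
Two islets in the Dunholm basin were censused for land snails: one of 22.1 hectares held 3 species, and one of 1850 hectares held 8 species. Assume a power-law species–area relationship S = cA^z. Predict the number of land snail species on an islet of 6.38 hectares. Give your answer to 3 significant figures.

2.28

z = ln(8/3) / ln(1850/22.1) = 0.9808 / 4.4274 = 0.2215
c = 3 / 22.1^0.2215 = 3 / 1.985 = 1.511
S₃ = 1.511 × 6.38^0.2215 = 1.511 × 1.508 ≈ 2.278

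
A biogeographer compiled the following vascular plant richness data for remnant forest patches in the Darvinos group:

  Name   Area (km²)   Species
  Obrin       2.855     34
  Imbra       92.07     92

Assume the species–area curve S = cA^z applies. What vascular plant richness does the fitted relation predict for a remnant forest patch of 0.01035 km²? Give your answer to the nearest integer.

7

z = ln(92/34) / ln(92.07/2.855) = 0.9954 / 3.4735 = 0.2866
c = 34 / 2.855^0.2866 = 34 / 1.351 = 25.17
S₃ = 25.17 × 0.01035^0.2866 = 25.17 × 0.2698 ≈ 6.793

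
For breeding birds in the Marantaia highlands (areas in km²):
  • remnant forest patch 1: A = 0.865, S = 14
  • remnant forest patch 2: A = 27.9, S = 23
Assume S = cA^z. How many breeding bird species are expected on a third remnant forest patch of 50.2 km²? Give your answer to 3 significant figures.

25.0

z = ln(23/14) / ln(27.9/0.865) = 0.4964 / 3.4737 = 0.1429
c = 14 / 0.865^0.1429 = 14 / 0.9795 = 14.29
S₃ = 14.29 × 50.2^0.1429 = 14.29 × 1.75 ≈ 25.01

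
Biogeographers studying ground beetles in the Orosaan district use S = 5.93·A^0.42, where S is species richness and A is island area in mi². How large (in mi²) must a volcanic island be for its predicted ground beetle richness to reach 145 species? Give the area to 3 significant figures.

2020 mi²

145 = 5.93 × A^0.42  ⇒  A^0.42 = 145/5.93 = 24.45
ln A = ln(24.45) / 0.42 = 3.1967 / 0.42 = 7.6112
A = e^7.6112 ≈ 2021 mi²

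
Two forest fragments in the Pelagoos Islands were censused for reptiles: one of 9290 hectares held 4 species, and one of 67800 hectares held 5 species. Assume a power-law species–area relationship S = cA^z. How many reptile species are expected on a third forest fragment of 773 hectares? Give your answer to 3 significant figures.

3.03

z = ln(5/4) / ln(67800/9290) = 0.2231 / 1.9876 = 0.1123
c = 4 / 9290^0.1123 = 4 / 2.789 = 1.434
S₃ = 1.434 × 773^0.1123 = 1.434 × 2.11 ≈ 3.026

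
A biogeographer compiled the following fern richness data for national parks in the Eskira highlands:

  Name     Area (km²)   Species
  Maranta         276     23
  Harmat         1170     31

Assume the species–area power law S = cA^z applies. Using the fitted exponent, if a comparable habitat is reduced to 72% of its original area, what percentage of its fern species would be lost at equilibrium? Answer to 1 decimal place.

z = ln(31/23) / ln(1170/276) = 0.2985 / 1.4444 = 0.2067
S_new/S_old = (A_new/A_old)^z = 0.72^0.2067 = exp(0.2067 × -0.3285) = 0.9344
Fraction lost = 1 − 0.9344 = 0.06564

6.6%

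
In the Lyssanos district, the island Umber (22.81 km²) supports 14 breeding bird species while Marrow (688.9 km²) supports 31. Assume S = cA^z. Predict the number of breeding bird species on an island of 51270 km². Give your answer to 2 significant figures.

85

z = ln(31/14) / ln(688.9/22.81) = 0.7949 / 3.4079 = 0.2333
c = 14 / 22.81^0.2333 = 14 / 2.074 = 6.75
S₃ = 6.75 × 51270^0.2333 = 6.75 × 12.55 ≈ 84.71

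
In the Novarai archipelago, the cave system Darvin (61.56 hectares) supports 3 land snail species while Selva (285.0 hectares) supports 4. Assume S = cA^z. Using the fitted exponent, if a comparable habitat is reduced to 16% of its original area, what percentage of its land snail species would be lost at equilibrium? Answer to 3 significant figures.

z = ln(4/3) / ln(285/61.56) = 0.2877 / 1.5325 = 0.1877
S_new/S_old = (A_new/A_old)^z = 0.16^0.1877 = exp(0.1877 × -1.8326) = 0.7089
Fraction lost = 1 − 0.7089 = 0.2911

29.1%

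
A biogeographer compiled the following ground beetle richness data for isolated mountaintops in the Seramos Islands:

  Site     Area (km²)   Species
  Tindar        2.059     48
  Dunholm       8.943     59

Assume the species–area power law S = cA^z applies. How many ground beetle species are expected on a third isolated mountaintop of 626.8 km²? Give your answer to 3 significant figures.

z = ln(59/48) / ln(8.943/2.059) = 0.2063 / 1.4687 = 0.1405
c = 48 / 2.059^0.1405 = 48 / 1.107 = 43.37
S₃ = 43.37 × 626.8^0.1405 = 43.37 × 2.472 ≈ 107.2

107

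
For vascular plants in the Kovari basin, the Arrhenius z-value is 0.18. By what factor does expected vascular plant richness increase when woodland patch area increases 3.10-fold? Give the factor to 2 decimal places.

S₂/S₁ = (A₂/A₁)^z = 3.1^0.18
ln(S₂/S₁) = 0.18 × ln 3.1 = 0.18 × 1.1314 = 0.2037
S₂/S₁ = e^0.2037 ≈ 1.226

1.23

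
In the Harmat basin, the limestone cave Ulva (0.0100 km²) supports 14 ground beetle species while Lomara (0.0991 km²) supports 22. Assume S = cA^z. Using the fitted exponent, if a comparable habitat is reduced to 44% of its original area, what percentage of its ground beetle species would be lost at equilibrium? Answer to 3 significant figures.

z = ln(22/14) / ln(0.0991/0.01) = 0.4520 / 2.2935 = 0.1971
S_new/S_old = (A_new/A_old)^z = 0.44^0.1971 = exp(0.1971 × -0.8210) = 0.8506
Fraction lost = 1 − 0.8506 = 0.1494

14.9%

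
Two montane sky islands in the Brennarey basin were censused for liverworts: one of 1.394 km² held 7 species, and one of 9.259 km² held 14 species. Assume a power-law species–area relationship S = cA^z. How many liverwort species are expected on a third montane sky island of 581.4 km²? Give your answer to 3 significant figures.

63.7

z = ln(14/7) / ln(9.259/1.394) = 0.6931 / 1.8934 = 0.3661
c = 7 / 1.394^0.3661 = 7 / 1.129 = 6.198
S₃ = 6.198 × 581.4^0.3661 = 6.198 × 10.28 ≈ 63.73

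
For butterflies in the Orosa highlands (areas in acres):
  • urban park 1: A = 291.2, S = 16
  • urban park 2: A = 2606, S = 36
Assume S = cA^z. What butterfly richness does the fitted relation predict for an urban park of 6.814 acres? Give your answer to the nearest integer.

z = ln(36/16) / ln(2606/291.2) = 0.8109 / 2.1916 = 0.3700
c = 16 / 291.2^0.3700 = 16 / 8.162 = 1.96
S₃ = 1.96 × 6.814^0.3700 = 1.96 × 2.034 ≈ 3.987

4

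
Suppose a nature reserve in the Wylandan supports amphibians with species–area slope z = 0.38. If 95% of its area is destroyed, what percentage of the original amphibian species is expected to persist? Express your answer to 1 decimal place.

32.0%

S_new/S_old = (A_new/A_old)^z = 0.05^0.38
= exp(0.38 × ln 0.05) = exp(0.38 × -2.9957) = exp(-1.1384) ≈ 0.3203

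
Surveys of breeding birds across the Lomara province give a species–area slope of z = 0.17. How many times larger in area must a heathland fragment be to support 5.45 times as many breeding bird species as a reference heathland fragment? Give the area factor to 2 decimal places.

(A₂/A₁)^0.17 = 5.45, so A₂/A₁ = 5.45^(1/0.17) = 5.45^5.882
ln(A₂/A₁) = ln 5.45 / 0.17 = 1.6956 / 0.17 = 9.9742
A₂/A₁ = e^9.9742 ≈ 21466

21465.65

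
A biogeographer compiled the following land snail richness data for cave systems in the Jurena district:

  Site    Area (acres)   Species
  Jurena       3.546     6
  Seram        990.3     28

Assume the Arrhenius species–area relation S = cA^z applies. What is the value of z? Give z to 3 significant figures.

0.274

Taking logs: ln S = ln c + z ln A, so z = (ln S₂ − ln S₁)/(ln A₂ − ln A₁).
z = ln(28/6) / ln(990.3/3.546) = ln(4.667) / ln(279.3) = 1.5404 / 5.6322 = 0.2735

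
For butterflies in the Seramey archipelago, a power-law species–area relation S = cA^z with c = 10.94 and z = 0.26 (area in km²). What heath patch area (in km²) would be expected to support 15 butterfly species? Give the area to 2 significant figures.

3.4 km²

15 = 10.94 × A^0.26  ⇒  A^0.26 = 15/10.94 = 1.371
ln A = ln(1.371) / 0.26 = 0.3156 / 0.26 = 1.2139
A = e^1.2139 ≈ 3.367 km²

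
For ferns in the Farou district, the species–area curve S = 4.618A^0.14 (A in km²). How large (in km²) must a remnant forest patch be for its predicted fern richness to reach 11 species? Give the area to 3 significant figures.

11 = 4.618 × A^0.14  ⇒  A^0.14 = 11/4.618 = 2.382
ln A = ln(2.382) / 0.14 = 0.8679 / 0.14 = 6.1995
A = e^6.1995 ≈ 492.5 km²

493 km²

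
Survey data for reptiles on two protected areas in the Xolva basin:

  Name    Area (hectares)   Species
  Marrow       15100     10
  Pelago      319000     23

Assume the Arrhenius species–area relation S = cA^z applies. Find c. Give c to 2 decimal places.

0.72

z = ln(S₂/S₁) / ln(A₂/A₁) = ln(23/10) / ln(319000/15100) = 0.8329 / 3.0505 = 0.2730
c = S₁ / A₁^z = 10 / 15100^0.2730 = 10 / 13.84 = 0.7227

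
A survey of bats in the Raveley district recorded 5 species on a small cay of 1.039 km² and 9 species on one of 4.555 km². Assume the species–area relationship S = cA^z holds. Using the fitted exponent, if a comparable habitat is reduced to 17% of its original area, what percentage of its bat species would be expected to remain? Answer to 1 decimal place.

49.4%

z = ln(9/5) / ln(4.555/1.039) = 0.5878 / 1.4780 = 0.3977
S_new/S_old = (A_new/A_old)^z = 0.17^0.3977 = exp(0.3977 × -1.7720) = 0.4943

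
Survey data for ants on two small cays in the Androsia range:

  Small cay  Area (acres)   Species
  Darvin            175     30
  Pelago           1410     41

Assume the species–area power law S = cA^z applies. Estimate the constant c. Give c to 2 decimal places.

z = ln(S₂/S₁) / ln(A₂/A₁) = ln(41/30) / ln(1410/175) = 0.3124 / 2.0866 = 0.1497
c = S₁ / A₁^z = 30 / 175^0.1497 = 30 / 2.167 = 13.85

13.85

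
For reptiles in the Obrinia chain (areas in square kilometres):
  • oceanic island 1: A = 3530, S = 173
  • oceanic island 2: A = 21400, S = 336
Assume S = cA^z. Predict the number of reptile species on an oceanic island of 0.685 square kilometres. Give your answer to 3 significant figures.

7.42

z = ln(336/173) / ln(21400/3530) = 0.6638 / 1.8021 = 0.3684
c = 173 / 3530^0.3684 = 173 / 20.27 = 8.535
S₃ = 8.535 × 0.685^0.3684 = 8.535 × 0.8699 ≈ 7.424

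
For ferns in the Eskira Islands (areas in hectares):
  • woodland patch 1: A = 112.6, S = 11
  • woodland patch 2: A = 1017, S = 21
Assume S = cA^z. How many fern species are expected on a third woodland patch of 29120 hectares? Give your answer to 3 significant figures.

56.3

z = ln(21/11) / ln(1017/112.6) = 0.6466 / 2.2008 = 0.2938
c = 11 / 112.6^0.2938 = 11 / 4.007 = 2.745
S₃ = 2.745 × 29120^0.2938 = 2.745 × 20.5 ≈ 56.27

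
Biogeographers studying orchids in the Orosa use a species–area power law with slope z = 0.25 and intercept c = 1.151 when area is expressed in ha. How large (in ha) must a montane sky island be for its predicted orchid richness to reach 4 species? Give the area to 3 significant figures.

146 ha

4 = 1.151 × A^0.25  ⇒  A^0.25 = 4/1.151 = 3.475
ln A = ln(3.475) / 0.25 = 1.2457 / 0.25 = 4.9827
A = e^4.9827 ≈ 145.9 ha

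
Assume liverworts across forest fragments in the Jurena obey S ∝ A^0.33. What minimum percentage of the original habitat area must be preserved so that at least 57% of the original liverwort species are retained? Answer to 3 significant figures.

Need (A_new/A_old)^0.33 = 0.57, so A_new/A_old = 0.57^(1/0.33) = 0.57^3.03
ln(A_new/A_old) = ln 0.57 / 0.33 = -0.5621 / 0.33 = -1.7034
A_new/A_old = e^-1.7034 ≈ 0.1821

18.2%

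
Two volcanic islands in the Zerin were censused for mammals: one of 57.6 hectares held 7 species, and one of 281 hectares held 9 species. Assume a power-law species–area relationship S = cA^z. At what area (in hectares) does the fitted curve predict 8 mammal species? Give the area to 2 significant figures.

130 hectares

z = ln(9/7) / ln(281/57.6) = 0.2513 / 1.5848 = 0.1586
c = 7 / 57.6^0.1586 = 7 / 1.902 = 3.681
A = (8/3.681)^(1/0.1586) ⇒ ln A = ln(2.173)/0.1586 = 4.8956
A = e^4.8956 ≈ 133.7 hectares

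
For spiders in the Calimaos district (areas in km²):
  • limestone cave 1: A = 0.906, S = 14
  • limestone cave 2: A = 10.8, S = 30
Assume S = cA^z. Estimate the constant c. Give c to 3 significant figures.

z = ln(S₂/S₁) / ln(A₂/A₁) = ln(30/14) / ln(10.8/0.906) = 0.7621 / 2.4783 = 0.3075
c = S₁ / A₁^z = 14 / 0.906^0.3075 = 14 / 0.9701 = 14.43

14.4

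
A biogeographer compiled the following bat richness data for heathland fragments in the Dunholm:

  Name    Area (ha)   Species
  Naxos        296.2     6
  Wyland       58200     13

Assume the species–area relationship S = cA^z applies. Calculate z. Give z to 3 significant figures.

Taking logs: ln S = ln c + z ln A, so z = (ln S₂ − ln S₁)/(ln A₂ − ln A₁).
z = ln(13/6) / ln(58200/296.2) = ln(2.167) / ln(196.5) = 0.7732 / 5.2806 = 0.1464

0.146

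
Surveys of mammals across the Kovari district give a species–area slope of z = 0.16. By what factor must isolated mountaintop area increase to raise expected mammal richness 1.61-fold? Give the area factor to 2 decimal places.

(A₂/A₁)^0.16 = 1.61, so A₂/A₁ = 1.61^(1/0.16) = 1.61^6.25
ln(A₂/A₁) = ln 1.61 / 0.16 = 0.4762 / 0.16 = 2.9765
A₂/A₁ = e^2.9765 ≈ 19.62

19.62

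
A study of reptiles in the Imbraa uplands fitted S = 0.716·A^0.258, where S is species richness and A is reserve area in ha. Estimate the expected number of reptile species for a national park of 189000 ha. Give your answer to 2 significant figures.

16

S = 0.716 × 189000^0.258 = 0.716 × 22.98 ≈ 16.45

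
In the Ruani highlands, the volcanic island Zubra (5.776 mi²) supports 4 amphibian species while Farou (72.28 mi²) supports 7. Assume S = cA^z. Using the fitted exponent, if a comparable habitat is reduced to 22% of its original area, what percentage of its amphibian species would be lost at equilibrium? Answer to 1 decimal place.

28.5%

z = ln(7/4) / ln(72.28/5.776) = 0.5596 / 2.5268 = 0.2215
S_new/S_old = (A_new/A_old)^z = 0.22^0.2215 = exp(0.2215 × -1.5141) = 0.7151
Fraction lost = 1 − 0.7151 = 0.2849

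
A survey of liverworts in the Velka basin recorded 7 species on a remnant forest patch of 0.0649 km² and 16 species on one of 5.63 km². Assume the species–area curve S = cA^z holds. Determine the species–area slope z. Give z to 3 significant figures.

Taking logs: ln S = ln c + z ln A, so z = (ln S₂ − ln S₁)/(ln A₂ − ln A₁).
z = ln(16/7) / ln(5.63/0.0649) = ln(2.286) / ln(86.75) = 0.8267 / 4.4630 = 0.1852

0.185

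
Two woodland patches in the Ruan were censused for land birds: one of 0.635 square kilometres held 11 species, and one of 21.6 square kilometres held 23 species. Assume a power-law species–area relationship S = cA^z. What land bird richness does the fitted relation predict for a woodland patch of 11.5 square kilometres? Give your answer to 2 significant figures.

20

z = ln(23/11) / ln(21.6/0.635) = 0.7376 / 3.5268 = 0.2091
c = 11 / 0.635^0.2091 = 11 / 0.9094 = 12.1
S₃ = 12.1 × 11.5^0.2091 = 12.1 × 1.667 ≈ 20.16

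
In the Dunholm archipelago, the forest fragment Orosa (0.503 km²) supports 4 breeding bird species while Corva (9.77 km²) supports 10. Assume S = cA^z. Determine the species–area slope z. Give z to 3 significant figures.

Taking logs: ln S = ln c + z ln A, so z = (ln S₂ − ln S₁)/(ln A₂ − ln A₁).
z = ln(10/4) / ln(9.77/0.503) = ln(2.5) / ln(19.42) = 0.9163 / 2.9665 = 0.3089

0.309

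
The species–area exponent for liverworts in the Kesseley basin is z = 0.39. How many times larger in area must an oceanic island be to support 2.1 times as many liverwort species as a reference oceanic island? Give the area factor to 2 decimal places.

6.70

(A₂/A₁)^0.39 = 2.1, so A₂/A₁ = 2.1^(1/0.39) = 2.1^2.564
ln(A₂/A₁) = ln 2.1 / 0.39 = 0.7419 / 0.39 = 1.9024
A₂/A₁ = e^1.9024 ≈ 6.702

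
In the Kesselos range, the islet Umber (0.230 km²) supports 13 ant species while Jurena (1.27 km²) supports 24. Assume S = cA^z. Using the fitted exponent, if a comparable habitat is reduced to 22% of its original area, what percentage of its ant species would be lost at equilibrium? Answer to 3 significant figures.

41.9%

z = ln(24/13) / ln(1.27/0.23) = 0.6131 / 1.7087 = 0.3588
S_new/S_old = (A_new/A_old)^z = 0.22^0.3588 = exp(0.3588 × -1.5141) = 0.5808
Fraction lost = 1 − 0.5808 = 0.4192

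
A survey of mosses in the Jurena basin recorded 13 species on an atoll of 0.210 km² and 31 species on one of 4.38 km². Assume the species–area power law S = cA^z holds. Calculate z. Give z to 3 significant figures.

Taking logs: ln S = ln c + z ln A, so z = (ln S₂ − ln S₁)/(ln A₂ − ln A₁).
z = ln(31/13) / ln(4.38/0.21) = ln(2.385) / ln(20.86) = 0.8690 / 3.0377 = 0.2861

0.286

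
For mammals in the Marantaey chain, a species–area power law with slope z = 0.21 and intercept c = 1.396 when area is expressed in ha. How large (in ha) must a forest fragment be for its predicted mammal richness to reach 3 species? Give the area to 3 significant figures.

38.2 ha

3 = 1.396 × A^0.21  ⇒  A^0.21 = 3/1.396 = 2.149
ln A = ln(2.149) / 0.21 = 0.7650 / 0.21 = 3.6429
A = e^3.6429 ≈ 38.2 ha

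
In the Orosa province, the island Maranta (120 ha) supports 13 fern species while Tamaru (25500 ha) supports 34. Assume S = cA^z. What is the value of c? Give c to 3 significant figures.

5.51

z = ln(S₂/S₁) / ln(A₂/A₁) = ln(34/13) / ln(25500/120) = 0.9614 / 5.3589 = 0.1794
c = S₁ / A₁^z = 13 / 120^0.1794 = 13 / 2.361 = 5.507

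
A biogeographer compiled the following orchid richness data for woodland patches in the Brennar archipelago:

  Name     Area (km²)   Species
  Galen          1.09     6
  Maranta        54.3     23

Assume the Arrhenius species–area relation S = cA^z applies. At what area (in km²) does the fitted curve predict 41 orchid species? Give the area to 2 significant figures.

z = ln(23/6) / ln(54.3/1.09) = 1.3437 / 3.9083 = 0.3438
c = 6 / 1.09^0.3438 = 6 / 1.03 = 5.825
A = (41/5.825)^(1/0.3438) ⇒ ln A = ln(7.039)/0.3438 = 5.6759
A = e^5.6759 ≈ 291.8 km²

290 km²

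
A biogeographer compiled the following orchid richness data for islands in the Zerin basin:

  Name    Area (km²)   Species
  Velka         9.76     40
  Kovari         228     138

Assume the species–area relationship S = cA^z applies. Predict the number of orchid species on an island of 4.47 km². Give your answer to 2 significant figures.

z = ln(138/40) / ln(228/9.76) = 1.2384 / 3.1511 = 0.3930
c = 40 / 9.76^0.3930 = 40 / 2.448 = 16.34
S₃ = 16.34 × 4.47^0.3930 = 16.34 × 1.801 ≈ 29.43

29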